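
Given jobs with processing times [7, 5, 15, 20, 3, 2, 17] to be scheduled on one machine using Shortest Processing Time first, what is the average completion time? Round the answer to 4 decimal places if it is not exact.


Sort jobs by processing time (SPT order): [2, 3, 5, 7, 15, 17, 20]
Compute completion times sequentially:
  Job 1: processing = 2, completes at 2
  Job 2: processing = 3, completes at 5
  Job 3: processing = 5, completes at 10
  Job 4: processing = 7, completes at 17
  Job 5: processing = 15, completes at 32
  Job 6: processing = 17, completes at 49
  Job 7: processing = 20, completes at 69
Sum of completion times = 184
Average completion time = 184/7 = 26.2857

26.2857


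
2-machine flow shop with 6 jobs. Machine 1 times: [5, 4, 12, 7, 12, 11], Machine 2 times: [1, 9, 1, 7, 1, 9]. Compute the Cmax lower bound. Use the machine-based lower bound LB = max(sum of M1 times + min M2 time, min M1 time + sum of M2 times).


LB1 = sum(M1 times) + min(M2 times) = 51 + 1 = 52
LB2 = min(M1 times) + sum(M2 times) = 4 + 28 = 32
Lower bound = max(LB1, LB2) = max(52, 32) = 52

52


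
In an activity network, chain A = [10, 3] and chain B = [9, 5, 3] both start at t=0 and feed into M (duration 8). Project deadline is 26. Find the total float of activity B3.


Forward pass: ES(B3) = sum of predecessors on chain B = 14
EF = ES + duration = 14 + 3 = 17
Backward pass: LF(M) = deadline = 26; LS(M) = 26 - 8 = 18
LF(B3) = LS(M) - sum(successors on chain B) = 18 - 0 = 18
LS = LF - duration = 18 - 3 = 15
Total float = LS - ES = 15 - 14 = 1

1


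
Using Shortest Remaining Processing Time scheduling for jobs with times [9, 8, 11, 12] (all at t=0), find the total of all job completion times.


Since all jobs arrive at t=0, SRPT equals SPT ordering.
SPT order: [8, 9, 11, 12]
Completion times:
  Job 1: p=8, C=8
  Job 2: p=9, C=17
  Job 3: p=11, C=28
  Job 4: p=12, C=40
Total completion time = 8 + 17 + 28 + 40 = 93

93


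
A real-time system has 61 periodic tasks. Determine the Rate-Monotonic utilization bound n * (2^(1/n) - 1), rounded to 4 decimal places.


Compute 2^(1/61) = 1.0114278734
Subtract 1: 1.0114278734 - 1 = 0.0114278734
Multiply by n: 61 * 0.0114278734 = 0.6971002774
Round to 4 dp: 0.6971

0.6971


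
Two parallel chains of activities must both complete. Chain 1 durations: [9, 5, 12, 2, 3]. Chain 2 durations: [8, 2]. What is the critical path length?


Path A total = 9 + 5 + 12 + 2 + 3 = 31
Path B total = 8 + 2 = 10
Critical path = longest path = max(31, 10) = 31

31


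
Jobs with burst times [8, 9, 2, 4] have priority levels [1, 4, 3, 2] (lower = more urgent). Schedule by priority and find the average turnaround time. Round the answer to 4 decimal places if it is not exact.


Sort by priority (ascending = highest first):
Order: [(1, 8), (2, 4), (3, 2), (4, 9)]
Completion times:
  Priority 1, burst=8, C=8
  Priority 2, burst=4, C=12
  Priority 3, burst=2, C=14
  Priority 4, burst=9, C=23
Average turnaround = 57/4 = 14.25

14.25


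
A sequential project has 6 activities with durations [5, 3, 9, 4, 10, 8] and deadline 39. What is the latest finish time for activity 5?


LF(activity 5) = deadline - sum of successor durations
Successors: activities 6 through 6 with durations [8]
Sum of successor durations = 8
LF = 39 - 8 = 31

31


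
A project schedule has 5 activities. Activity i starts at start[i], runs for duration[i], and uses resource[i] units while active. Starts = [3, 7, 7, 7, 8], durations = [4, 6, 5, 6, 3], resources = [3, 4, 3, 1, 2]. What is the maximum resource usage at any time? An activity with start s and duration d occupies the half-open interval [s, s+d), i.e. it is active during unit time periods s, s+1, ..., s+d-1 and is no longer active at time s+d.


Each activity i is active on [start_i, start_i + duration_i).
Compute total resource usage per time slot:
  t=0: active resources = [], total = 0
  t=1: active resources = [], total = 0
  t=2: active resources = [], total = 0
  t=3: active resources = [3], total = 3
  t=4: active resources = [3], total = 3
  t=5: active resources = [3], total = 3
  t=6: active resources = [3], total = 3
  t=7: active resources = [4, 3, 1], total = 8
  t=8: active resources = [4, 3, 1, 2], total = 10
  t=9: active resources = [4, 3, 1, 2], total = 10
  t=10: active resources = [4, 3, 1, 2], total = 10
  t=11: active resources = [4, 3, 1], total = 8
  t=12: active resources = [4, 1], total = 5
Peak resource demand = 10

10


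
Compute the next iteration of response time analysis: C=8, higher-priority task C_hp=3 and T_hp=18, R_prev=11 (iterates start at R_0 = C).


R_next = C + ceil(R_prev / T_hp) * C_hp
ceil(11 / 18) = ceil(0.6111) = 1
Interference = 1 * 3 = 3
R_next = 8 + 3 = 11
R_next = R_prev, so the iteration has converged (response time = 11).

11


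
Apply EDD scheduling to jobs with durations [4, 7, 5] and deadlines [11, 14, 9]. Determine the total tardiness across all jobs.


Sort by due date (EDD order): [(5, 9), (4, 11), (7, 14)]
Compute completion times and tardiness:
  Job 1: p=5, d=9, C=5, tardiness=max(0,5-9)=0
  Job 2: p=4, d=11, C=9, tardiness=max(0,9-11)=0
  Job 3: p=7, d=14, C=16, tardiness=max(0,16-14)=2
Total tardiness = 2

2


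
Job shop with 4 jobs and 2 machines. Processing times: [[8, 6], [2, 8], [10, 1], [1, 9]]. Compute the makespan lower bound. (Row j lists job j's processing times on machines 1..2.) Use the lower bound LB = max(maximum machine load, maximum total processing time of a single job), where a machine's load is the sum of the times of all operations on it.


Machine loads:
  Machine 1: 8 + 2 + 10 + 1 = 21
  Machine 2: 6 + 8 + 1 + 9 = 24
Max machine load = 24
Job totals:
  Job 1: 14
  Job 2: 10
  Job 3: 11
  Job 4: 10
Max job total = 14
Lower bound = max(24, 14) = 24

24


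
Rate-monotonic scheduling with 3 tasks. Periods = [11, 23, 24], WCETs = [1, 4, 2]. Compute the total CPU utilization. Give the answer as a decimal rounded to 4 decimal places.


Compute individual utilizations (exact fractions):
  Task 1: C/T = 1/11 (approx. 0.0909)
  Task 2: C/T = 4/23 (approx. 0.1739)
  Task 3: C/T = 2/24 = 1/12 (approx. 0.0833)
Total utilization U = 1/11 + 4/23 + 1/12 = 1057/3036
Rounded to 4 decimal places: U = 0.3482
RM (Liu & Layland) bound for 3 tasks = 0.779763; compare with U = 1057/3036 (approx. 0.348155)
U <= bound, so schedulable by RM sufficient condition.

0.3482


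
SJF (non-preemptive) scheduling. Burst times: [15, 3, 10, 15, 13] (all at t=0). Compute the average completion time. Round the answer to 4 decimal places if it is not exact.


SJF order (ascending): [3, 10, 13, 15, 15]
Completion times:
  Job 1: burst=3, C=3
  Job 2: burst=10, C=13
  Job 3: burst=13, C=26
  Job 4: burst=15, C=41
  Job 5: burst=15, C=56
Average completion = 139/5 = 27.8

27.8


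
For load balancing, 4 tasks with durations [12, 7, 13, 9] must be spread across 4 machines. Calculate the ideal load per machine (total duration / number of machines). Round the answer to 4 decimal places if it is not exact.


Total processing time = 12 + 7 + 13 + 9 = 41
Number of machines = 4
Ideal balanced load = 41 / 4 = 10.25

10.25


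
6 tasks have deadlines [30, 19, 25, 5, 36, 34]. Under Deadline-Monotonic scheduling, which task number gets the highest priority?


Sort tasks by relative deadline (ascending):
  Task 4: deadline = 5
  Task 2: deadline = 19
  Task 3: deadline = 25
  Task 1: deadline = 30
  Task 6: deadline = 34
  Task 5: deadline = 36
Priority order (highest first): [4, 2, 3, 1, 6, 5]
Highest priority task = 4

4


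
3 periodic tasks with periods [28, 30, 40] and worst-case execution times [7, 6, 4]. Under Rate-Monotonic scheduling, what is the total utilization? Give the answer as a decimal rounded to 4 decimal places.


Compute individual utilizations (exact fractions):
  Task 1: C/T = 7/28 = 1/4 (approx. 0.25)
  Task 2: C/T = 6/30 = 1/5 (approx. 0.2)
  Task 3: C/T = 4/40 = 1/10 (approx. 0.1)
Total utilization U = 1/4 + 1/5 + 1/10 = 11/20
Rounded to 4 decimal places: U = 0.5500
RM (Liu & Layland) bound for 3 tasks = 0.779763; compare with U = 11/20 (approx. 0.550000)
U <= bound, so schedulable by RM sufficient condition.

0.5500


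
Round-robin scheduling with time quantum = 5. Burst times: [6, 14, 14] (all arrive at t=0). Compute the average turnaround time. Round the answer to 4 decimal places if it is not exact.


Time quantum = 5
Execution trace:
  J1 runs 5 units, time = 5
  J2 runs 5 units, time = 10
  J3 runs 5 units, time = 15
  J1 runs 1 units, time = 16
  J2 runs 5 units, time = 21
  J3 runs 5 units, time = 26
  J2 runs 4 units, time = 30
  J3 runs 4 units, time = 34
Finish times: [16, 30, 34]
Average turnaround = 80/3 = 26.6667

26.6667


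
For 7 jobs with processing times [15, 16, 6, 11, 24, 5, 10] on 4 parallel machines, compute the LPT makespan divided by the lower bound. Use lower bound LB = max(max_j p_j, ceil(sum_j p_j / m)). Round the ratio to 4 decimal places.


LPT order: [24, 16, 15, 11, 10, 6, 5]
Machine loads after assignment: [24, 21, 21, 21]
LPT makespan = 24
Lower bound = max(max_job, ceil(total/4)) = max(24, 22) = 24
Ratio = 24 / 24 = 1.0

1.0


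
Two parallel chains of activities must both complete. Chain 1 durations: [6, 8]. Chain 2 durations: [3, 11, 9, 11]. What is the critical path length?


Path A total = 6 + 8 = 14
Path B total = 3 + 11 + 9 + 11 = 34
Critical path = longest path = max(14, 34) = 34

34


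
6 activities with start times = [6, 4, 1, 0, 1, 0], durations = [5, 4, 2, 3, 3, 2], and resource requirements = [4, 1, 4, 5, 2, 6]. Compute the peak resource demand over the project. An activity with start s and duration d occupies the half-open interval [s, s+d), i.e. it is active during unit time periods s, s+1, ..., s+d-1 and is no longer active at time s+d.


Each activity i is active on [start_i, start_i + duration_i).
Compute total resource usage per time slot:
  t=0: active resources = [5, 6], total = 11
  t=1: active resources = [4, 5, 2, 6], total = 17
  t=2: active resources = [4, 5, 2], total = 11
  t=3: active resources = [2], total = 2
  t=4: active resources = [1], total = 1
  t=5: active resources = [1], total = 1
  t=6: active resources = [4, 1], total = 5
  t=7: active resources = [4, 1], total = 5
  t=8: active resources = [4], total = 4
  t=9: active resources = [4], total = 4
  t=10: active resources = [4], total = 4
Peak resource demand = 17

17


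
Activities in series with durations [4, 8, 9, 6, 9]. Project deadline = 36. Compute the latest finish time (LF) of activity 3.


LF(activity 3) = deadline - sum of successor durations
Successors: activities 4 through 5 with durations [6, 9]
Sum of successor durations = 15
LF = 36 - 15 = 21

21


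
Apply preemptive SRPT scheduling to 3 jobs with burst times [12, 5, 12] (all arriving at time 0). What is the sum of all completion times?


Since all jobs arrive at t=0, SRPT equals SPT ordering.
SPT order: [5, 12, 12]
Completion times:
  Job 1: p=5, C=5
  Job 2: p=12, C=17
  Job 3: p=12, C=29
Total completion time = 5 + 17 + 29 = 51

51


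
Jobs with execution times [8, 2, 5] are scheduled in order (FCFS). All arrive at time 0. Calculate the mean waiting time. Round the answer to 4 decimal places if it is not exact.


FCFS order (as given): [8, 2, 5]
Waiting times:
  Job 1: wait = 0
  Job 2: wait = 8
  Job 3: wait = 10
Sum of waiting times = 18
Average waiting time = 18/3 = 6.0

6.0


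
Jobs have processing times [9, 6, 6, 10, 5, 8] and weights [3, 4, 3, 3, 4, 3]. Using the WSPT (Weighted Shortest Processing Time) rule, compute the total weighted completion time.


Compute p/w ratios and sort ascending (WSPT): [(5, 4), (6, 4), (6, 3), (8, 3), (9, 3), (10, 3)]
Compute weighted completion times:
  Job (p=5,w=4): C=5, w*C=4*5=20
  Job (p=6,w=4): C=11, w*C=4*11=44
  Job (p=6,w=3): C=17, w*C=3*17=51
  Job (p=8,w=3): C=25, w*C=3*25=75
  Job (p=9,w=3): C=34, w*C=3*34=102
  Job (p=10,w=3): C=44, w*C=3*44=132
Total weighted completion time = 424

424


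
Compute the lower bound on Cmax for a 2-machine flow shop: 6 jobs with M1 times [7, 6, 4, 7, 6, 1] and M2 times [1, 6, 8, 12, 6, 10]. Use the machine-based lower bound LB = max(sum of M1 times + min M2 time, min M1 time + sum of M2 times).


LB1 = sum(M1 times) + min(M2 times) = 31 + 1 = 32
LB2 = min(M1 times) + sum(M2 times) = 1 + 43 = 44
Lower bound = max(LB1, LB2) = max(32, 44) = 44

44


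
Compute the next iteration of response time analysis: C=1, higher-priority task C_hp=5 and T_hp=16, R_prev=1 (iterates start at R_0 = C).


R_next = C + ceil(R_prev / T_hp) * C_hp
ceil(1 / 16) = ceil(0.0625) = 1
Interference = 1 * 5 = 5
R_next = 1 + 5 = 6

6


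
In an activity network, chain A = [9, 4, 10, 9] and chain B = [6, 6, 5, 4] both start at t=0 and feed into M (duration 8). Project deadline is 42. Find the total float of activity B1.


Forward pass: ES(B1) = sum of predecessors on chain B = 0
EF = ES + duration = 0 + 6 = 6
Backward pass: LF(M) = deadline = 42; LS(M) = 42 - 8 = 34
LF(B1) = LS(M) - sum(successors on chain B) = 34 - 15 = 19
LS = LF - duration = 19 - 6 = 13
Total float = LS - ES = 13 - 0 = 13

13


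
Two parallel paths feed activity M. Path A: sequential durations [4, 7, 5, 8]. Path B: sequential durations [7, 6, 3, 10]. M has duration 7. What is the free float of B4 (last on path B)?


ES(B4) = sum of predecessors on chain B = 16
EF(B4) = ES + duration = 16 + 10 = 26
Successor of B4 is M. ES(M) = max(sum(A), sum(B)) = max(24, 26) = 26
Free float = ES(successor) - EF(current) = 26 - 26 = 0

0


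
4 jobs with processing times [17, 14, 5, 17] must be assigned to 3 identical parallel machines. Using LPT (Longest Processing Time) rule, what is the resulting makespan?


Sort jobs in decreasing order (LPT): [17, 17, 14, 5]
Assign each job to the least loaded machine:
  Machine 1: jobs [17], load = 17
  Machine 2: jobs [17], load = 17
  Machine 3: jobs [14, 5], load = 19
Makespan = max load = 19

19


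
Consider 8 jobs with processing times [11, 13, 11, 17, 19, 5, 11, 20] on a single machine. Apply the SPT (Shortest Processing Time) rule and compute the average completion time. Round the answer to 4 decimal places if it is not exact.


Sort jobs by processing time (SPT order): [5, 11, 11, 11, 13, 17, 19, 20]
Compute completion times sequentially:
  Job 1: processing = 5, completes at 5
  Job 2: processing = 11, completes at 16
  Job 3: processing = 11, completes at 27
  Job 4: processing = 11, completes at 38
  Job 5: processing = 13, completes at 51
  Job 6: processing = 17, completes at 68
  Job 7: processing = 19, completes at 87
  Job 8: processing = 20, completes at 107
Sum of completion times = 399
Average completion time = 399/8 = 49.875

49.875


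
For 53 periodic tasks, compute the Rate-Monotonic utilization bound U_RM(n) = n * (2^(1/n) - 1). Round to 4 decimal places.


Compute 2^(1/53) = 1.0131641430
Subtract 1: 1.0131641430 - 1 = 0.0131641430
Multiply by n: 53 * 0.0131641430 = 0.6976995790
Round to 4 dp: 0.6977

0.6977


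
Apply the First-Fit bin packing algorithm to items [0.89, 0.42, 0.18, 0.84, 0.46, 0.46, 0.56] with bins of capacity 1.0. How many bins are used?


Place items sequentially using First-Fit:
  Item 0.89 -> new Bin 1
  Item 0.42 -> new Bin 2
  Item 0.18 -> Bin 2 (now 0.6)
  Item 0.84 -> new Bin 3
  Item 0.46 -> new Bin 4
  Item 0.46 -> Bin 4 (now 0.92)
  Item 0.56 -> new Bin 5
Total bins used = 5

5


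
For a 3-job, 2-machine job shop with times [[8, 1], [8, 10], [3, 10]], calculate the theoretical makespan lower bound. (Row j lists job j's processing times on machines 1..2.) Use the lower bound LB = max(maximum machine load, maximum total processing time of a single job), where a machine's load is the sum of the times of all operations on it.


Machine loads:
  Machine 1: 8 + 8 + 3 = 19
  Machine 2: 1 + 10 + 10 = 21
Max machine load = 21
Job totals:
  Job 1: 9
  Job 2: 18
  Job 3: 13
Max job total = 18
Lower bound = max(21, 18) = 21

21


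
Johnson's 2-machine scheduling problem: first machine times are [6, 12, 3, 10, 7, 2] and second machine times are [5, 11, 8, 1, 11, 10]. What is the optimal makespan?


Apply Johnson's rule:
  Group 1 (a <= b): [(6, 2, 10), (3, 3, 8), (5, 7, 11)]
  Group 2 (a > b): [(2, 12, 11), (1, 6, 5), (4, 10, 1)]
Optimal job order: [6, 3, 5, 2, 1, 4]
Schedule:
  Job 6: M1 done at 2, M2 done at 12
  Job 3: M1 done at 5, M2 done at 20
  Job 5: M1 done at 12, M2 done at 31
  Job 2: M1 done at 24, M2 done at 42
  Job 1: M1 done at 30, M2 done at 47
  Job 4: M1 done at 40, M2 done at 48
Makespan = 48

48


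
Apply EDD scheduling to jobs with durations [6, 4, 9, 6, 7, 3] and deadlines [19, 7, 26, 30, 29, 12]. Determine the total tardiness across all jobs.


Sort by due date (EDD order): [(4, 7), (3, 12), (6, 19), (9, 26), (7, 29), (6, 30)]
Compute completion times and tardiness:
  Job 1: p=4, d=7, C=4, tardiness=max(0,4-7)=0
  Job 2: p=3, d=12, C=7, tardiness=max(0,7-12)=0
  Job 3: p=6, d=19, C=13, tardiness=max(0,13-19)=0
  Job 4: p=9, d=26, C=22, tardiness=max(0,22-26)=0
  Job 5: p=7, d=29, C=29, tardiness=max(0,29-29)=0
  Job 6: p=6, d=30, C=35, tardiness=max(0,35-30)=5
Total tardiness = 5

5


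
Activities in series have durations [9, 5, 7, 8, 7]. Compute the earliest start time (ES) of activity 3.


Activity 3 starts after activities 1 through 2 complete.
Predecessor durations: [9, 5]
ES = 9 + 5 = 14

14


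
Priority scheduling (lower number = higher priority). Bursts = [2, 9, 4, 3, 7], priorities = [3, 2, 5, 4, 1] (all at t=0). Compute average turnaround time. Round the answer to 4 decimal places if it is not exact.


Sort by priority (ascending = highest first):
Order: [(1, 7), (2, 9), (3, 2), (4, 3), (5, 4)]
Completion times:
  Priority 1, burst=7, C=7
  Priority 2, burst=9, C=16
  Priority 3, burst=2, C=18
  Priority 4, burst=3, C=21
  Priority 5, burst=4, C=25
Average turnaround = 87/5 = 17.4

17.4


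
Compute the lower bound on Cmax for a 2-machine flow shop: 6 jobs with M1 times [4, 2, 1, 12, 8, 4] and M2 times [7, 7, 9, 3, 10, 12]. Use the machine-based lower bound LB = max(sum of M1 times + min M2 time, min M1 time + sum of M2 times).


LB1 = sum(M1 times) + min(M2 times) = 31 + 3 = 34
LB2 = min(M1 times) + sum(M2 times) = 1 + 48 = 49
Lower bound = max(LB1, LB2) = max(34, 49) = 49

49


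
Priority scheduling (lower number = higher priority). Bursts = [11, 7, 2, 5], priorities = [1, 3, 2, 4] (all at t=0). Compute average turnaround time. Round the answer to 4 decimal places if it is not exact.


Sort by priority (ascending = highest first):
Order: [(1, 11), (2, 2), (3, 7), (4, 5)]
Completion times:
  Priority 1, burst=11, C=11
  Priority 2, burst=2, C=13
  Priority 3, burst=7, C=20
  Priority 4, burst=5, C=25
Average turnaround = 69/4 = 17.25

17.25


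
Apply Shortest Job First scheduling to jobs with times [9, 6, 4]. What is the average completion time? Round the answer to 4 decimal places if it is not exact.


SJF order (ascending): [4, 6, 9]
Completion times:
  Job 1: burst=4, C=4
  Job 2: burst=6, C=10
  Job 3: burst=9, C=19
Average completion = 33/3 = 11.0

11.0


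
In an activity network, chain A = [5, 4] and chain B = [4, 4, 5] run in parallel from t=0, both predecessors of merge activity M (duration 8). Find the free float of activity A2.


ES(A2) = sum of predecessors on chain A = 5
EF(A2) = ES + duration = 5 + 4 = 9
Successor of A2 is M. ES(M) = max(sum(A), sum(B)) = max(9, 13) = 13
Free float = ES(successor) - EF(current) = 13 - 9 = 4

4


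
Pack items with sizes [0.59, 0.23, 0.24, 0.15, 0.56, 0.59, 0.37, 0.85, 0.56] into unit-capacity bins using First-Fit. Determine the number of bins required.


Place items sequentially using First-Fit:
  Item 0.59 -> new Bin 1
  Item 0.23 -> Bin 1 (now 0.82)
  Item 0.24 -> new Bin 2
  Item 0.15 -> Bin 1 (now 0.97)
  Item 0.56 -> Bin 2 (now 0.8)
  Item 0.59 -> new Bin 3
  Item 0.37 -> Bin 3 (now 0.96)
  Item 0.85 -> new Bin 4
  Item 0.56 -> new Bin 5
Total bins used = 5

5


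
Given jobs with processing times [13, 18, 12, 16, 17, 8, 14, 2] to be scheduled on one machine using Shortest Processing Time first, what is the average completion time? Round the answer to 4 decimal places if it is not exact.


Sort jobs by processing time (SPT order): [2, 8, 12, 13, 14, 16, 17, 18]
Compute completion times sequentially:
  Job 1: processing = 2, completes at 2
  Job 2: processing = 8, completes at 10
  Job 3: processing = 12, completes at 22
  Job 4: processing = 13, completes at 35
  Job 5: processing = 14, completes at 49
  Job 6: processing = 16, completes at 65
  Job 7: processing = 17, completes at 82
  Job 8: processing = 18, completes at 100
Sum of completion times = 365
Average completion time = 365/8 = 45.625

45.625


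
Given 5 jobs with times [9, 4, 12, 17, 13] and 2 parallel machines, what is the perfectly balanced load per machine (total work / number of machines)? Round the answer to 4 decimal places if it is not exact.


Total processing time = 9 + 4 + 12 + 17 + 13 = 55
Number of machines = 2
Ideal balanced load = 55 / 2 = 27.5

27.5


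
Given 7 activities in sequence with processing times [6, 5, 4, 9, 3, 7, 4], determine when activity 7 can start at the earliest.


Activity 7 starts after activities 1 through 6 complete.
Predecessor durations: [6, 5, 4, 9, 3, 7]
ES = 6 + 5 + 4 + 9 + 3 + 7 = 34

34


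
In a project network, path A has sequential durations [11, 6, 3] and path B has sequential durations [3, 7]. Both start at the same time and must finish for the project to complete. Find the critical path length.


Path A total = 11 + 6 + 3 = 20
Path B total = 3 + 7 = 10
Critical path = longest path = max(20, 10) = 20

20


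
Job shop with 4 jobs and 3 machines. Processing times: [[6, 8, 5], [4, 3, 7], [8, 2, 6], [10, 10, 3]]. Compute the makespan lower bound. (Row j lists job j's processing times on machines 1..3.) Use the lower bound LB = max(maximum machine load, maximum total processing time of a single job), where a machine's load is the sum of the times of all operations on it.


Machine loads:
  Machine 1: 6 + 4 + 8 + 10 = 28
  Machine 2: 8 + 3 + 2 + 10 = 23
  Machine 3: 5 + 7 + 6 + 3 = 21
Max machine load = 28
Job totals:
  Job 1: 19
  Job 2: 14
  Job 3: 16
  Job 4: 23
Max job total = 23
Lower bound = max(28, 23) = 28

28


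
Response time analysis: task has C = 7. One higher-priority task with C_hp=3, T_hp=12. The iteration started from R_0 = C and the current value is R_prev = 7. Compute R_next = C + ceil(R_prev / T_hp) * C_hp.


R_next = C + ceil(R_prev / T_hp) * C_hp
ceil(7 / 12) = ceil(0.5833) = 1
Interference = 1 * 3 = 3
R_next = 7 + 3 = 10

10


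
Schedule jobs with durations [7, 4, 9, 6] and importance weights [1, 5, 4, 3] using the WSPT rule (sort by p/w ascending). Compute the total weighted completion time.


Compute p/w ratios and sort ascending (WSPT): [(4, 5), (6, 3), (9, 4), (7, 1)]
Compute weighted completion times:
  Job (p=4,w=5): C=4, w*C=5*4=20
  Job (p=6,w=3): C=10, w*C=3*10=30
  Job (p=9,w=4): C=19, w*C=4*19=76
  Job (p=7,w=1): C=26, w*C=1*26=26
Total weighted completion time = 152

152


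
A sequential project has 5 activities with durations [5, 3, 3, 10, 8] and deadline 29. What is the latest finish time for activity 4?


LF(activity 4) = deadline - sum of successor durations
Successors: activities 5 through 5 with durations [8]
Sum of successor durations = 8
LF = 29 - 8 = 21

21


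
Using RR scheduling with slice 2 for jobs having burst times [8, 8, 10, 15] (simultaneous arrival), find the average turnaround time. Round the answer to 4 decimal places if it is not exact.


Time quantum = 2
Execution trace:
  J1 runs 2 units, time = 2
  J2 runs 2 units, time = 4
  J3 runs 2 units, time = 6
  J4 runs 2 units, time = 8
  J1 runs 2 units, time = 10
  J2 runs 2 units, time = 12
  J3 runs 2 units, time = 14
  J4 runs 2 units, time = 16
  J1 runs 2 units, time = 18
  J2 runs 2 units, time = 20
  J3 runs 2 units, time = 22
  J4 runs 2 units, time = 24
  J1 runs 2 units, time = 26
  J2 runs 2 units, time = 28
  J3 runs 2 units, time = 30
  J4 runs 2 units, time = 32
  J3 runs 2 units, time = 34
  J4 runs 2 units, time = 36
  J4 runs 2 units, time = 38
  J4 runs 2 units, time = 40
  J4 runs 1 units, time = 41
Finish times: [26, 28, 34, 41]
Average turnaround = 129/4 = 32.25

32.25


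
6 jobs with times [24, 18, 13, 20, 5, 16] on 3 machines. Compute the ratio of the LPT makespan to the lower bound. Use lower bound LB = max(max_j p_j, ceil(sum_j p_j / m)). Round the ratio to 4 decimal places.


LPT order: [24, 20, 18, 16, 13, 5]
Machine loads after assignment: [29, 33, 34]
LPT makespan = 34
Lower bound = max(max_job, ceil(total/3)) = max(24, 32) = 32
Ratio = 34 / 32 = 1.0625

1.0625


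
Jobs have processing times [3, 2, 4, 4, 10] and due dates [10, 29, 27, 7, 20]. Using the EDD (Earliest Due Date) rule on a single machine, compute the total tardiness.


Sort by due date (EDD order): [(4, 7), (3, 10), (10, 20), (4, 27), (2, 29)]
Compute completion times and tardiness:
  Job 1: p=4, d=7, C=4, tardiness=max(0,4-7)=0
  Job 2: p=3, d=10, C=7, tardiness=max(0,7-10)=0
  Job 3: p=10, d=20, C=17, tardiness=max(0,17-20)=0
  Job 4: p=4, d=27, C=21, tardiness=max(0,21-27)=0
  Job 5: p=2, d=29, C=23, tardiness=max(0,23-29)=0
Total tardiness = 0

0


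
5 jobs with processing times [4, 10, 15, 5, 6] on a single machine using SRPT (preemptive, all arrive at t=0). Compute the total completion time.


Since all jobs arrive at t=0, SRPT equals SPT ordering.
SPT order: [4, 5, 6, 10, 15]
Completion times:
  Job 1: p=4, C=4
  Job 2: p=5, C=9
  Job 3: p=6, C=15
  Job 4: p=10, C=25
  Job 5: p=15, C=40
Total completion time = 4 + 9 + 15 + 25 + 40 = 93

93


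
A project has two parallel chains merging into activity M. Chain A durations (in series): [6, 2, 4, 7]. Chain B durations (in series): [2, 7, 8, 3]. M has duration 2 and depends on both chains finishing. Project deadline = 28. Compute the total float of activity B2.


Forward pass: ES(B2) = sum of predecessors on chain B = 2
EF = ES + duration = 2 + 7 = 9
Backward pass: LF(M) = deadline = 28; LS(M) = 28 - 2 = 26
LF(B2) = LS(M) - sum(successors on chain B) = 26 - 11 = 15
LS = LF - duration = 15 - 7 = 8
Total float = LS - ES = 8 - 2 = 6

6


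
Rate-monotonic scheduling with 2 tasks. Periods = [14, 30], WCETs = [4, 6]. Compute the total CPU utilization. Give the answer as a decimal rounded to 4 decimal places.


Compute individual utilizations (exact fractions):
  Task 1: C/T = 4/14 = 2/7 (approx. 0.2857)
  Task 2: C/T = 6/30 = 1/5 (approx. 0.2)
Total utilization U = 2/7 + 1/5 = 17/35
Rounded to 4 decimal places: U = 0.4857
RM (Liu & Layland) bound for 2 tasks = 0.828427; compare with U = 17/35 (approx. 0.485714)
U <= bound, so schedulable by RM sufficient condition.

0.4857


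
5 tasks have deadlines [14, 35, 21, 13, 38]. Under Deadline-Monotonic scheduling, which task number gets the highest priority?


Sort tasks by relative deadline (ascending):
  Task 4: deadline = 13
  Task 1: deadline = 14
  Task 3: deadline = 21
  Task 2: deadline = 35
  Task 5: deadline = 38
Priority order (highest first): [4, 1, 3, 2, 5]
Highest priority task = 4

4


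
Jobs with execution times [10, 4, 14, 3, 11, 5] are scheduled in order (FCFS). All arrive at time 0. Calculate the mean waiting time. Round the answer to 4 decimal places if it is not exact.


FCFS order (as given): [10, 4, 14, 3, 11, 5]
Waiting times:
  Job 1: wait = 0
  Job 2: wait = 10
  Job 3: wait = 14
  Job 4: wait = 28
  Job 5: wait = 31
  Job 6: wait = 42
Sum of waiting times = 125
Average waiting time = 125/6 = 20.8333

20.8333


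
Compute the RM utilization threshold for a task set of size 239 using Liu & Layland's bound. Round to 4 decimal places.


Compute 2^(1/239) = 1.0029044070
Subtract 1: 1.0029044070 - 1 = 0.0029044070
Multiply by n: 239 * 0.0029044070 = 0.6941532730
Round to 4 dp: 0.6942

0.6942


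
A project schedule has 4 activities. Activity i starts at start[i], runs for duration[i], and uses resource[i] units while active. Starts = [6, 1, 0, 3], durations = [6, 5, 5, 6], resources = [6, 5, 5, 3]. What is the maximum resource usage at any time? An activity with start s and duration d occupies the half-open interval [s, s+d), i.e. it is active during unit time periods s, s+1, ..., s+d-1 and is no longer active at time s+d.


Each activity i is active on [start_i, start_i + duration_i).
Compute total resource usage per time slot:
  t=0: active resources = [5], total = 5
  t=1: active resources = [5, 5], total = 10
  t=2: active resources = [5, 5], total = 10
  t=3: active resources = [5, 5, 3], total = 13
  t=4: active resources = [5, 5, 3], total = 13
  t=5: active resources = [5, 3], total = 8
  t=6: active resources = [6, 3], total = 9
  t=7: active resources = [6, 3], total = 9
  t=8: active resources = [6, 3], total = 9
  t=9: active resources = [6], total = 6
  t=10: active resources = [6], total = 6
  t=11: active resources = [6], total = 6
Peak resource demand = 13

13


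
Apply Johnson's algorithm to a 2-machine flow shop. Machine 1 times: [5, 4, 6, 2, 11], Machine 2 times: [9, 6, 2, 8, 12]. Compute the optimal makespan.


Apply Johnson's rule:
  Group 1 (a <= b): [(4, 2, 8), (2, 4, 6), (1, 5, 9), (5, 11, 12)]
  Group 2 (a > b): [(3, 6, 2)]
Optimal job order: [4, 2, 1, 5, 3]
Schedule:
  Job 4: M1 done at 2, M2 done at 10
  Job 2: M1 done at 6, M2 done at 16
  Job 1: M1 done at 11, M2 done at 25
  Job 5: M1 done at 22, M2 done at 37
  Job 3: M1 done at 28, M2 done at 39
Makespan = 39

39


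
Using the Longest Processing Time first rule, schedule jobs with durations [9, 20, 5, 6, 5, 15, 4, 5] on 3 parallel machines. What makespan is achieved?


Sort jobs in decreasing order (LPT): [20, 15, 9, 6, 5, 5, 5, 4]
Assign each job to the least loaded machine:
  Machine 1: jobs [20, 5], load = 25
  Machine 2: jobs [15, 5, 4], load = 24
  Machine 3: jobs [9, 6, 5], load = 20
Makespan = max load = 25

25


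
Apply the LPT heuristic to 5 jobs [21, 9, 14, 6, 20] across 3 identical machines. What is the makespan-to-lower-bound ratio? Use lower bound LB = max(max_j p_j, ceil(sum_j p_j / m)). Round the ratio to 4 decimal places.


LPT order: [21, 20, 14, 9, 6]
Machine loads after assignment: [21, 26, 23]
LPT makespan = 26
Lower bound = max(max_job, ceil(total/3)) = max(21, 24) = 24
Ratio = 26 / 24 = 1.0833

1.0833


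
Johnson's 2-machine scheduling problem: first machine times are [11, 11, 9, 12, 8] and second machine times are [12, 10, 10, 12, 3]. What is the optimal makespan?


Apply Johnson's rule:
  Group 1 (a <= b): [(3, 9, 10), (1, 11, 12), (4, 12, 12)]
  Group 2 (a > b): [(2, 11, 10), (5, 8, 3)]
Optimal job order: [3, 1, 4, 2, 5]
Schedule:
  Job 3: M1 done at 9, M2 done at 19
  Job 1: M1 done at 20, M2 done at 32
  Job 4: M1 done at 32, M2 done at 44
  Job 2: M1 done at 43, M2 done at 54
  Job 5: M1 done at 51, M2 done at 57
Makespan = 57

57


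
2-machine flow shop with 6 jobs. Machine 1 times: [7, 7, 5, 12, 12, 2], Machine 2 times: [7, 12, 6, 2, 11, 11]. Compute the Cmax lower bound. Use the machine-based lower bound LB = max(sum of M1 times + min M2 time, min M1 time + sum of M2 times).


LB1 = sum(M1 times) + min(M2 times) = 45 + 2 = 47
LB2 = min(M1 times) + sum(M2 times) = 2 + 49 = 51
Lower bound = max(LB1, LB2) = max(47, 51) = 51

51


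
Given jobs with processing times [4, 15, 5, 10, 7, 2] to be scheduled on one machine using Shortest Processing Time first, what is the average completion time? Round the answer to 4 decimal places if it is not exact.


Sort jobs by processing time (SPT order): [2, 4, 5, 7, 10, 15]
Compute completion times sequentially:
  Job 1: processing = 2, completes at 2
  Job 2: processing = 4, completes at 6
  Job 3: processing = 5, completes at 11
  Job 4: processing = 7, completes at 18
  Job 5: processing = 10, completes at 28
  Job 6: processing = 15, completes at 43
Sum of completion times = 108
Average completion time = 108/6 = 18.0

18.0


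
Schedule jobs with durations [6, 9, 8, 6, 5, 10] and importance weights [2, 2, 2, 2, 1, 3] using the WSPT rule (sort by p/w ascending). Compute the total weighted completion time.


Compute p/w ratios and sort ascending (WSPT): [(6, 2), (6, 2), (10, 3), (8, 2), (9, 2), (5, 1)]
Compute weighted completion times:
  Job (p=6,w=2): C=6, w*C=2*6=12
  Job (p=6,w=2): C=12, w*C=2*12=24
  Job (p=10,w=3): C=22, w*C=3*22=66
  Job (p=8,w=2): C=30, w*C=2*30=60
  Job (p=9,w=2): C=39, w*C=2*39=78
  Job (p=5,w=1): C=44, w*C=1*44=44
Total weighted completion time = 284

284


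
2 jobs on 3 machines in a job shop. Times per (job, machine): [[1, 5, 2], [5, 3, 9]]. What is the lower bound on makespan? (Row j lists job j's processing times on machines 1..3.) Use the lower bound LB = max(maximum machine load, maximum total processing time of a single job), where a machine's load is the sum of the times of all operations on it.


Machine loads:
  Machine 1: 1 + 5 = 6
  Machine 2: 5 + 3 = 8
  Machine 3: 2 + 9 = 11
Max machine load = 11
Job totals:
  Job 1: 8
  Job 2: 17
Max job total = 17
Lower bound = max(11, 17) = 17

17


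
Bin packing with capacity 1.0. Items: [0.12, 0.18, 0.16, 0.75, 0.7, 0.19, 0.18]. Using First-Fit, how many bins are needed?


Place items sequentially using First-Fit:
  Item 0.12 -> new Bin 1
  Item 0.18 -> Bin 1 (now 0.3)
  Item 0.16 -> Bin 1 (now 0.46)
  Item 0.75 -> new Bin 2
  Item 0.7 -> new Bin 3
  Item 0.19 -> Bin 1 (now 0.65)
  Item 0.18 -> Bin 1 (now 0.83)
Total bins used = 3

3


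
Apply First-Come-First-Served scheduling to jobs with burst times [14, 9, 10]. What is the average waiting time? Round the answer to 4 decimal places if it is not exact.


FCFS order (as given): [14, 9, 10]
Waiting times:
  Job 1: wait = 0
  Job 2: wait = 14
  Job 3: wait = 23
Sum of waiting times = 37
Average waiting time = 37/3 = 12.3333

12.3333


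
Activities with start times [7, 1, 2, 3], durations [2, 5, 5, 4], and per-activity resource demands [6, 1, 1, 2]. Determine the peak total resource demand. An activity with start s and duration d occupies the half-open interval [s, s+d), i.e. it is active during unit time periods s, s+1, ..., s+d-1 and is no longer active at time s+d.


Each activity i is active on [start_i, start_i + duration_i).
Compute total resource usage per time slot:
  t=0: active resources = [], total = 0
  t=1: active resources = [1], total = 1
  t=2: active resources = [1, 1], total = 2
  t=3: active resources = [1, 1, 2], total = 4
  t=4: active resources = [1, 1, 2], total = 4
  t=5: active resources = [1, 1, 2], total = 4
  t=6: active resources = [1, 2], total = 3
  t=7: active resources = [6], total = 6
  t=8: active resources = [6], total = 6
Peak resource demand = 6

6


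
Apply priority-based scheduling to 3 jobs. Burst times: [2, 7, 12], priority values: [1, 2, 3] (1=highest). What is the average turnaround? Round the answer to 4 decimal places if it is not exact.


Sort by priority (ascending = highest first):
Order: [(1, 2), (2, 7), (3, 12)]
Completion times:
  Priority 1, burst=2, C=2
  Priority 2, burst=7, C=9
  Priority 3, burst=12, C=21
Average turnaround = 32/3 = 10.6667

10.6667


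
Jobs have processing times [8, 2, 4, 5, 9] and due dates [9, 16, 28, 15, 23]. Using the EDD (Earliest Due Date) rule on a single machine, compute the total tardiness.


Sort by due date (EDD order): [(8, 9), (5, 15), (2, 16), (9, 23), (4, 28)]
Compute completion times and tardiness:
  Job 1: p=8, d=9, C=8, tardiness=max(0,8-9)=0
  Job 2: p=5, d=15, C=13, tardiness=max(0,13-15)=0
  Job 3: p=2, d=16, C=15, tardiness=max(0,15-16)=0
  Job 4: p=9, d=23, C=24, tardiness=max(0,24-23)=1
  Job 5: p=4, d=28, C=28, tardiness=max(0,28-28)=0
Total tardiness = 1

1


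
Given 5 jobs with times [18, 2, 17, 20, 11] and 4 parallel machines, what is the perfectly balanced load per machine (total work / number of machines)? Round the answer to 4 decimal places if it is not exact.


Total processing time = 18 + 2 + 17 + 20 + 11 = 68
Number of machines = 4
Ideal balanced load = 68 / 4 = 17.0

17.0


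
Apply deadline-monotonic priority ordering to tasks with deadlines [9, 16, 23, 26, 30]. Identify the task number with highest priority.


Sort tasks by relative deadline (ascending):
  Task 1: deadline = 9
  Task 2: deadline = 16
  Task 3: deadline = 23
  Task 4: deadline = 26
  Task 5: deadline = 30
Priority order (highest first): [1, 2, 3, 4, 5]
Highest priority task = 1

1


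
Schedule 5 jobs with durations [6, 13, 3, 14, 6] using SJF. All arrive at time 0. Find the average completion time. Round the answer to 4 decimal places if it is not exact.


SJF order (ascending): [3, 6, 6, 13, 14]
Completion times:
  Job 1: burst=3, C=3
  Job 2: burst=6, C=9
  Job 3: burst=6, C=15
  Job 4: burst=13, C=28
  Job 5: burst=14, C=42
Average completion = 97/5 = 19.4

19.4


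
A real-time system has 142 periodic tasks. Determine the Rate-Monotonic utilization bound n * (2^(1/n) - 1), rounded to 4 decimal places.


Compute 2^(1/142) = 1.0048932512
Subtract 1: 1.0048932512 - 1 = 0.0048932512
Multiply by n: 142 * 0.0048932512 = 0.6948416704
Round to 4 dp: 0.6948

0.6948


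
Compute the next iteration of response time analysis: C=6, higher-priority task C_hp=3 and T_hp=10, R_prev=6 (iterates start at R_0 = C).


R_next = C + ceil(R_prev / T_hp) * C_hp
ceil(6 / 10) = ceil(0.6) = 1
Interference = 1 * 3 = 3
R_next = 6 + 3 = 9

9


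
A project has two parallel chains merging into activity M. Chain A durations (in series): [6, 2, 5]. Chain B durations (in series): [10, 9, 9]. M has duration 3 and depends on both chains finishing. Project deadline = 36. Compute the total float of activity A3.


Forward pass: ES(A3) = sum of predecessors on chain A = 8
EF = ES + duration = 8 + 5 = 13
Backward pass: LF(M) = deadline = 36; LS(M) = 36 - 3 = 33
LF(A3) = LS(M) - sum(successors on chain A) = 33 - 0 = 33
LS = LF - duration = 33 - 5 = 28
Total float = LS - ES = 28 - 8 = 20

20


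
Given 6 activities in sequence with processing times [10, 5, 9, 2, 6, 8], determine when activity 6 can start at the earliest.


Activity 6 starts after activities 1 through 5 complete.
Predecessor durations: [10, 5, 9, 2, 6]
ES = 10 + 5 + 9 + 2 + 6 = 32

32


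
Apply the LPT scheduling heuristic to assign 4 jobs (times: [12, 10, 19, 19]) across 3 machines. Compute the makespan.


Sort jobs in decreasing order (LPT): [19, 19, 12, 10]
Assign each job to the least loaded machine:
  Machine 1: jobs [19], load = 19
  Machine 2: jobs [19], load = 19
  Machine 3: jobs [12, 10], load = 22
Makespan = max load = 22

22


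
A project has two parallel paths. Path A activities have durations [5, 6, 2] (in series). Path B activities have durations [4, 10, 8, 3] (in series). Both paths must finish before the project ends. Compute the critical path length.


Path A total = 5 + 6 + 2 = 13
Path B total = 4 + 10 + 8 + 3 = 25
Critical path = longest path = max(13, 25) = 25

25


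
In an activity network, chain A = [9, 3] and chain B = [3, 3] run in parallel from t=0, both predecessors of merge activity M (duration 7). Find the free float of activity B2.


ES(B2) = sum of predecessors on chain B = 3
EF(B2) = ES + duration = 3 + 3 = 6
Successor of B2 is M. ES(M) = max(sum(A), sum(B)) = max(12, 6) = 12
Free float = ES(successor) - EF(current) = 12 - 6 = 6

6


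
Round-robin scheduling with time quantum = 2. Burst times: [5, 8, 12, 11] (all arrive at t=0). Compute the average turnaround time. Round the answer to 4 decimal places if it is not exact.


Time quantum = 2
Execution trace:
  J1 runs 2 units, time = 2
  J2 runs 2 units, time = 4
  J3 runs 2 units, time = 6
  J4 runs 2 units, time = 8
  J1 runs 2 units, time = 10
  J2 runs 2 units, time = 12
  J3 runs 2 units, time = 14
  J4 runs 2 units, time = 16
  J1 runs 1 units, time = 17
  J2 runs 2 units, time = 19
  J3 runs 2 units, time = 21
  J4 runs 2 units, time = 23
  J2 runs 2 units, time = 25
  J3 runs 2 units, time = 27
  J4 runs 2 units, time = 29
  J3 runs 2 units, time = 31
  J4 runs 2 units, time = 33
  J3 runs 2 units, time = 35
  J4 runs 1 units, time = 36
Finish times: [17, 25, 35, 36]
Average turnaround = 113/4 = 28.25

28.25
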